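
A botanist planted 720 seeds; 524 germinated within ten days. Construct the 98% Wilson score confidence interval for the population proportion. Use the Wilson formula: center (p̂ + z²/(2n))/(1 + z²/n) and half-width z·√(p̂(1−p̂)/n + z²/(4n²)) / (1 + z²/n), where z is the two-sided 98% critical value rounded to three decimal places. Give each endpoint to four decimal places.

Here p̂ = 524/720 = 0.72778 and z = 2.326 (z² = 5.410276).
1 + z²/n = 1.007514.
Center = (0.72778 + 0.003757)/1.007514 = 0.72608.
Radicand: p̂(1−p̂)/n + z²/(4n²) = 0.000275163 + 0.000002609 = 0.000277772.
Half-width = 2.326·√0.000277772/1.007514 = 0.03848.
CI: 0.72608 ± 0.03848 = (0.6876, 0.7646).

(0.6876, 0.7646)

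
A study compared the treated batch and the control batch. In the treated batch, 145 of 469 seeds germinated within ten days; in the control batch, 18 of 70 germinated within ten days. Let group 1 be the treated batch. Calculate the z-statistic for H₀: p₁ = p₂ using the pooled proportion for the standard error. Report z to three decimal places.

Sample proportions: p̂₁ = 145/469 = 0.30917 and p̂₂ = 18/70 = 0.25714.
Pooled p̂ = (145+18)/(469+70) = 163/539 = 0.30241.
Pooled SE = √[0.2109589·0.01641791] ≈ 0.058852.
z = 0.05203/0.058852 = 0.884.

z = 0.884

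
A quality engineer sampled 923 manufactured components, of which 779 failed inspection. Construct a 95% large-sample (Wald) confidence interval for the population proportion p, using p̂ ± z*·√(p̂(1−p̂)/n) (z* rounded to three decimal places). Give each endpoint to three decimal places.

With x = 779 successes in n = 923, p̂ = 0.84399.
SE(p̂) = √(0.84399·0.15601/923) = 0.011944.
The 95% critical value is z* = 1.960.
Margin = 1.960·0.011944 = 0.02341.
CI: 0.84399 ± 0.02341 = (0.821, 0.867).

(0.821, 0.867)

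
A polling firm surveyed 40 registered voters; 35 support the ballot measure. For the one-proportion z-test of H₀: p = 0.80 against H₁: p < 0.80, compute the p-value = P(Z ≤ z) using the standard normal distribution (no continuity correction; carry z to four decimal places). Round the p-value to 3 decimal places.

Sample proportion p̂ = 35/40 = 0.87500.
Null standard error: √(0.80·0.20/40) = √0.004000000 = 0.063246.
Test statistic (full precision, shown to 4 dp): z = (35/40 − 0.80)/SE₀ ≈ 1.1859.
p-value = P(Z ≤ z) with z = 1.1859 → 0.882.

p-value = 0.882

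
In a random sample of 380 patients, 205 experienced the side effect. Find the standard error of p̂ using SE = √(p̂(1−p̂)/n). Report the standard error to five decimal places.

p̂ = 205/380 = 0.53947.
p̂(1−p̂) = 0.248442.
Dividing by n and taking the root: √0.000653795 = 0.02557.

SE = 0.02557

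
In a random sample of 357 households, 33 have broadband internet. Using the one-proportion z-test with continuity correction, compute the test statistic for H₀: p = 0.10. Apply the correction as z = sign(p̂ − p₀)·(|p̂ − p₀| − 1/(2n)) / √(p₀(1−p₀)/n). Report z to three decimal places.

With x = 33 successes in n = 357, p̂ = 0.09244. p̂ − p₀ = -0.007563.
1/(2n) = 0.001401.
Corrected numerator: |-0.007563| − 0.001401 = 0.006162.
SE₀ = √(0.10·0.90/357) = 0.015878.
z = (−)0.006162/0.015878 = -0.388.

z = -0.388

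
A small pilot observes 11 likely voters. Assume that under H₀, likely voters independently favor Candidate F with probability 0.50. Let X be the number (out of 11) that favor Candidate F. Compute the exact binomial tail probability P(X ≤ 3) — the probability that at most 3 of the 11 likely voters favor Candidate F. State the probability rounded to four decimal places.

P = 0.1133

X is binomial with n = 11 and p = 0.50.
P(X ≤ 3) = C(11,0)·0.50^0·0.50^11 + C(11,1)·0.50^1·0.50^10 + C(11,2)·0.50^2·0.50^9 + C(11,3)·0.50^3·0.50^8.
= 0.000488 + 0.005371 + 0.026855 + 0.080566 = 0.1133.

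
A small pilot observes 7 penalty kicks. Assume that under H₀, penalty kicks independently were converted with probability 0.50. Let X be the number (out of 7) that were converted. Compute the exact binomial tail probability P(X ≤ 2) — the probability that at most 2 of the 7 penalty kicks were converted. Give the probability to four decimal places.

P = 0.2266

X is binomial with n = 7 and p = 0.50.
P(X ≤ 2) = C(7,0)·0.50^0·0.50^7 + C(7,1)·0.50^1·0.50^6 + C(7,2)·0.50^2·0.50^5.
= 0.007812 + 0.054688 + 0.164062 = 0.2266.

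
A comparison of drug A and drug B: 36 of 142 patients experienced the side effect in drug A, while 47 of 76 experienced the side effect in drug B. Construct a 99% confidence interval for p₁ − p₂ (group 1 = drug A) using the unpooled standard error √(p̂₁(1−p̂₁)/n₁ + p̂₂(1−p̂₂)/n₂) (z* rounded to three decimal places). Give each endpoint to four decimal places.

(-0.5365, -0.1933)

p̂₁ = 0.25352, p̂₂ = 0.61842, so the observed difference is -0.36490.
SE = √(0.001332734 + 0.003104953) = √0.004437687 = 0.066616.
For 99% confidence, z* = 2.576. Margin of error = 0.17160.
So the interval runs from -0.5365 to -0.1933.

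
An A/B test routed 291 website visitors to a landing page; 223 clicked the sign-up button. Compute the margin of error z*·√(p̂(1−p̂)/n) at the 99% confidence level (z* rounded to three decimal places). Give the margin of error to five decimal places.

Sample proportion p̂ = 223/291 = 0.76632.
SE(p̂) = √(0.76632·0.23368/291) = 0.024807.
The 99% critical value is z* = 2.576.
Margin of error = z*·SE = 2.576 × 0.024807 = 0.06390.

ME = 0.06390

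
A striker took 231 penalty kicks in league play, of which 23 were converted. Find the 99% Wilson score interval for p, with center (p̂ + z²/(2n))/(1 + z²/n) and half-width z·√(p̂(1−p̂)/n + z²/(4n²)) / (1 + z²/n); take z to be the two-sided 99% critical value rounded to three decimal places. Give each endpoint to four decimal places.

(0.0595, 0.1620)

Here p̂ = 23/231 = 0.09957 and z = 2.576 (z² = 6.635776).
Denominator 1 + z²/n = 1 + 6.635776/231 = 1.028726.
Adjusted center: (0.09957 + z²/(2n))/1.028726 = 0.11075.
Radicand: p̂(1−p̂)/n + z²/(4n²) = 0.000388110 + 0.000031089 = 0.000419199.
Half-width = z·√(radicand)/denom = 2.576·0.020474/1.028726 = 0.05127.
CI: 0.11075 ± 0.05127 = (0.0595, 0.1620).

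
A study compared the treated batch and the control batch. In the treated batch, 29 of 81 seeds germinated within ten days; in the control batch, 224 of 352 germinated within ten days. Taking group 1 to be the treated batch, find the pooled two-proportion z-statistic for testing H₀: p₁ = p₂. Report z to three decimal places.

z = -4.583

Sample proportions: p̂₁ = 29/81 = 0.35802 and p̂₂ = 224/352 = 0.63636.
Pooling: p̂ = 253/433 = 0.58430.
SE = √[p̂(1−p̂)(1/n₁+1/n₂)] = √[0.58430·0.41570·(1/81+1/352)] ≈ 0.060735.
z = (p̂₁ − p̂₂)/SE = (0.35802 − 0.63636)/0.060735 = -0.27834/0.060735 = -4.583.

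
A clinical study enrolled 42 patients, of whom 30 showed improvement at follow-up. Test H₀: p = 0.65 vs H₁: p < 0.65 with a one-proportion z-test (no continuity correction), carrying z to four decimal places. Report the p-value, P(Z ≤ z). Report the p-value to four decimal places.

The sample proportion is 30/42 = 0.71429.
Under H₀, SE = √(p₀(1−p₀)/n) = √(0.65·0.35/42) = √0.005416667 = 0.073598.
Test statistic (full precision, shown to 4 dp): z = (30/42 − 0.65)/SE₀ ≈ 0.8735.
p-value = P(Z ≤ z) with z = 0.8735 → 0.8088.

p-value = 0.8088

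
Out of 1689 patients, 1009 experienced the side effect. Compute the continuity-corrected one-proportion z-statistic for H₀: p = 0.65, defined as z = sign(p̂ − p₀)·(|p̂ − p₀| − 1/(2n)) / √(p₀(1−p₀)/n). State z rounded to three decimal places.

z = -4.507

p̂ = 1009/1689 = 0.59739. p̂ − p₀ = -0.052605.
Continuity correction 1/(2n) = 1/3378 = 0.000296.
Corrected numerator: |-0.052605| − 0.000296 = 0.052309.
Null standard error: √(0.65·0.35/1689) = √0.000134695 = 0.011606.
z = (−)0.052309/0.011606 = -4.507.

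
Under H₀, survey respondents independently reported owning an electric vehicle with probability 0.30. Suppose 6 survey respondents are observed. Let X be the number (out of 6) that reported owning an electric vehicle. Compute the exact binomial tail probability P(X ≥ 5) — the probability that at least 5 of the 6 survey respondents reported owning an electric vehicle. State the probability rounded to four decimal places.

P = 0.0109

X is binomial with n = 6 and p = 0.30.
P(X ≥ 5) = C(6,5)·0.30^5·0.70^1 + C(6,6)·0.30^6·0.70^0.
= 0.010206 + 0.000729 = 0.0109.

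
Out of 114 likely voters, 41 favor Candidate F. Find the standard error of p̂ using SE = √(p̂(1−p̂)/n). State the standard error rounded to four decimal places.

With x = 41 successes in n = 114, p̂ = 0.35965.
p̂(1−p̂) = 0.35965·0.64035 = 0.230302.
Dividing by n and taking the root: √0.002020193 = 0.0449.

SE = 0.0449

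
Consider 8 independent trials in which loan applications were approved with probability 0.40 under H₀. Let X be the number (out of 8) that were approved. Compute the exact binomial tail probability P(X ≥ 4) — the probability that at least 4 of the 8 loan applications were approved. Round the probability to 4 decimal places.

P = 0.4059

X is binomial with n = 8 and p = 0.40.
P(X ≥ 4) = Σ_{j=4}^{8} C(8,j)·0.40^j·0.60^{8−j}.
= 0.232243 + 0.123863 + 0.041288 + 0.007864 + 0.000655 = 0.4059.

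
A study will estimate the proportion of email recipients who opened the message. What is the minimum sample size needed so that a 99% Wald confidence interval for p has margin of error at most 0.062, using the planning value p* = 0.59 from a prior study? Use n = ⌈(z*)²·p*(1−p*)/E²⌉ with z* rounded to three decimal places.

The 99% critical value is z* = 2.576.
p*(1−p*) = 0.59·0.41 = 0.2419.
(z*)²·p*(1−p*)/E² = 6.635776·0.2419/0.003844 = 417.584.
⌈417.584⌉ = 418.

n = 418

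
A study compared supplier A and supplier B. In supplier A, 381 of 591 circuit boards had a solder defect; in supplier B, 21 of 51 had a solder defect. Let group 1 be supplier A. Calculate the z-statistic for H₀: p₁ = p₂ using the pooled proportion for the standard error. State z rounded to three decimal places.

p̂₁ = 381/591 = 0.64467, p̂₂ = 21/51 = 0.41176.
Pooled p̂ = (381+21)/(591+51) = 402/642 = 0.62617.
SE = √[p̂(1−p̂)(1/n₁+1/n₂)] = √[0.62617·0.37383·(1/591+1/51)] ≈ 0.070611.
z = 0.23291/0.070611 = 3.298.

z = 3.298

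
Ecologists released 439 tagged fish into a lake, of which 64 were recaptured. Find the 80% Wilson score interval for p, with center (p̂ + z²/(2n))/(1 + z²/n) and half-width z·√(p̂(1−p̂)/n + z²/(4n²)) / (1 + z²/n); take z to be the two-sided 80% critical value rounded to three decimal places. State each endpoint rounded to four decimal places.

(0.1255, 0.1687)

Here p̂ = 64/439 = 0.14579 and z = 1.282 (z² = 1.643524).
Denominator 1 + z²/n = 1 + 1.643524/439 = 1.003744.
Center = (0.14579 + 0.001872)/1.003744 = 0.14711.
Radicand: p̂(1−p̂)/n + z²/(4n²) = 0.000283673 + 0.000002132 = 0.000285805.
Half-width = z·√(radicand)/denom = 1.282·0.016906/1.003744 = 0.02159.
So the interval runs from 0.1255 to 0.1687.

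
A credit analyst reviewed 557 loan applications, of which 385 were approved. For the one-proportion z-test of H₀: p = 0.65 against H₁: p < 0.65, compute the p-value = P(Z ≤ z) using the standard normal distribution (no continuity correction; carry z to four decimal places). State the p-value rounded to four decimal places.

p̂ = 385/557 = 0.69120.
Under H₀, SE = √(p₀(1−p₀)/n) = √(0.65·0.35/557) = √0.000408438 = 0.020210.
Test statistic (full precision, shown to 4 dp): z = (385/557 − 0.65)/SE₀ ≈ 2.0388.
From the standard normal, P(Z ≤ z) = 0.9793.

p-value = 0.9793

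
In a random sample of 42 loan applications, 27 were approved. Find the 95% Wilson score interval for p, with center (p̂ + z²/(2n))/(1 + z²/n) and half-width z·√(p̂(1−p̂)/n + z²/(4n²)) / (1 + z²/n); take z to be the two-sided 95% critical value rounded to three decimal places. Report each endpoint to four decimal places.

(0.4917, 0.7701)

Here p̂ = 27/42 = 0.64286 and z = 1.960 (z² = 3.841600).
1 + z²/n = 1.091467.
Center = (0.64286 + 0.045733)/1.091467 = 0.63089.
Radicand: p̂(1−p̂)/n + z²/(4n²) = 0.005466472 + 0.000544444 = 0.006010916.
Half-width = 1.960·√0.006010916/1.091467 = 0.13922.
CI: 0.63089 ± 0.13922 = (0.4917, 0.7701).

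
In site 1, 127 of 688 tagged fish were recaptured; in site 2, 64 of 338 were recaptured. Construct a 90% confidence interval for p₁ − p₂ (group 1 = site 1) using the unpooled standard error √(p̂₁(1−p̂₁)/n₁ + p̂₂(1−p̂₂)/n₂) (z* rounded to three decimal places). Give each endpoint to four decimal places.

p̂₁ = 0.18459, p̂₂ = 0.18935, so the observed difference is -0.00476.
Unpooled SE = √(p̂₁(1−p̂₁)/n₁ + p̂₂(1−p̂₂)/n₂) = √(0.000218777 + 0.000454130) = 0.025940.
The 90% critical value is z* = 1.645. Margin of error = 0.04267.
Interval: -0.00476 ± 0.04267 → (-0.0474, 0.0379).

(-0.0474, 0.0379)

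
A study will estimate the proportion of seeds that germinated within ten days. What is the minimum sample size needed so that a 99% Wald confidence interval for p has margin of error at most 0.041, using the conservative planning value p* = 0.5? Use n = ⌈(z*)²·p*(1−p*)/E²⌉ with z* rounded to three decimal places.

n = 987

The 99% critical value is z* = 2.576.
p*(1−p*) = 0.50·0.50 = 0.2500.
Required n before rounding: 6.635776 × 0.2500 / 0.041² = 986.879.
⌈986.879⌉ = 987.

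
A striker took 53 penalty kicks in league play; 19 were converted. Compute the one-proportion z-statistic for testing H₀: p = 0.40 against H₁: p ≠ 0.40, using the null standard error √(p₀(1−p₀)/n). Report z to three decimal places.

Sample proportion p̂ = 19/53 = 0.35849.
Under H₀, SE = √(p₀(1−p₀)/n) = √(0.40·0.60/53) = √0.004528302 = 0.067293.
Test statistic: z = -0.04151/0.067293 = -0.617.

z = -0.617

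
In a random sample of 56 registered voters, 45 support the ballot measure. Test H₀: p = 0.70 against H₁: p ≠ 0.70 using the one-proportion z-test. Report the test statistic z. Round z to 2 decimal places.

z = 1.69

Sample proportion p̂ = 45/56 = 0.80357.
Under H₀, SE = √(p₀(1−p₀)/n) = √(0.70·0.30/56) = √0.003750000 = 0.061237.
z = (0.80357 − 0.70)/0.061237 = 0.10357/0.061237 = 1.69.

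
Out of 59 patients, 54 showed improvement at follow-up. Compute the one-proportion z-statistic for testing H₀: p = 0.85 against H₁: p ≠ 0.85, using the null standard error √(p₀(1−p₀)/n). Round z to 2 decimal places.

z = 1.40

p̂ = 54/59 = 0.91525.
Null standard error: √(0.85·0.15/59) = √0.002161017 = 0.046487.
z = (p̂ − p₀)/SE = (0.91525 − 0.85)/0.046487 = 1.40.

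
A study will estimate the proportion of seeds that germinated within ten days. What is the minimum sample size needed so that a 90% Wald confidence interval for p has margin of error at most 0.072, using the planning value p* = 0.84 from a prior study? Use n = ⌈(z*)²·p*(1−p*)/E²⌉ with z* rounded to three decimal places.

For 90% confidence, z* = 1.645.
p*(1−p*) = 0.1344.
Required n before rounding: 2.706025 × 0.1344 / 0.072² = 70.156.
Rounding up, n = 71.

n = 71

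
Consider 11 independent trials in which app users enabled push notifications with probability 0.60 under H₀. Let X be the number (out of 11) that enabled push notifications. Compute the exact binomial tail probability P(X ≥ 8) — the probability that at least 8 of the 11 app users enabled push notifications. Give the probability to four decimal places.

X is binomial with n = 11 and p = 0.60.
P(X ≥ 8) = C(11,8)·0.60^8·0.40^3 + C(11,9)·0.60^9·0.40^2 + C(11,10)·0.60^10·0.40^1 + C(11,11)·0.60^11·0.40^0.
= 0.177367 + 0.088684 + 0.026605 + 0.003628 = 0.2963.

P = 0.2963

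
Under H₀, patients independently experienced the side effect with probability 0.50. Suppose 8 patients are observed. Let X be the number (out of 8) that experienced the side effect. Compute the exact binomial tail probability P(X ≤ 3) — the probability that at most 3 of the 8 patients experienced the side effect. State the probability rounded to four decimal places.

X ~ Binomial(n=8, p=0.50).
P(X ≤ 3) = C(8,0)·0.50^0·0.50^8 + C(8,1)·0.50^1·0.50^7 + C(8,2)·0.50^2·0.50^6 + C(8,3)·0.50^3·0.50^5.
= 0.003906 + 0.031250 + 0.109375 + 0.218750 = 0.3633.

P = 0.3633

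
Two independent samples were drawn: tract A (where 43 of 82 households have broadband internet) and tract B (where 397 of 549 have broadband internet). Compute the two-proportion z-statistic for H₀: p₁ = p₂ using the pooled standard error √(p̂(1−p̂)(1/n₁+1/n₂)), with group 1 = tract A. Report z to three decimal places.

p̂₁ = 43/82 = 0.52439, p̂₂ = 397/549 = 0.72313.
Pooled p̂ = (43+397)/(82+549) = 440/631 = 0.69731.
Pooled SE = √[0.2110704·0.01401662] ≈ 0.054392.
z = -0.19874/0.054392 = -3.654.

z = -3.654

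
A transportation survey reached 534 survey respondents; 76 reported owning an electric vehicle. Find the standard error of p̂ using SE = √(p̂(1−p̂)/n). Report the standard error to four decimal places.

SE = 0.0151

With x = 76 successes in n = 534, p̂ = 0.14232.
p̂(1−p̂) = 0.122065.
SE = √(0.122065/534) = 0.0151.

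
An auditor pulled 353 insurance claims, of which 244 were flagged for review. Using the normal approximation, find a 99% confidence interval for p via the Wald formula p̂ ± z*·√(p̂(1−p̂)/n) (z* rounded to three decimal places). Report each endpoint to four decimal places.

With x = 244 successes in n = 353, p̂ = 0.69122.
SE(p̂) = √(0.69122·0.30878/353) = 0.024589.
z* = 2.576 at the 99% level.
Margin of error: 2.576 × 0.024589 = 0.06334.
So the interval runs from 0.6279 to 0.7546.

(0.6279, 0.7546)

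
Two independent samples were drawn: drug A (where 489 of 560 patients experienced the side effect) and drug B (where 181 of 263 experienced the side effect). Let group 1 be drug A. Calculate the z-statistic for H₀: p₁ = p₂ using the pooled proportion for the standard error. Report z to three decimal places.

p̂₁ = 489/560 = 0.87321, p̂₂ = 181/263 = 0.68821.
Pooling: p̂ = 670/823 = 0.81409.
SE = √[p̂(1−p̂)(1/n₁+1/n₂)] = √[0.81409·0.18591·(1/560+1/263)] ≈ 0.029081.
z = 0.18500/0.029081 = 6.362.

z = 6.362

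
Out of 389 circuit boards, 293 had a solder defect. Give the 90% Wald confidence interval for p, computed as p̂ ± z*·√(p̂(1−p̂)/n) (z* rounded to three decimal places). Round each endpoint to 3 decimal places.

(0.717, 0.789)

The sample proportion is 293/389 = 0.75321.
SE = √(p̂(1−p̂)/n) = √(0.185883/389) = 0.021860.
The 90% critical value is z* = 1.645.
Margin of error: 1.645 × 0.021860 = 0.03596.
So the interval runs from 0.717 to 0.789.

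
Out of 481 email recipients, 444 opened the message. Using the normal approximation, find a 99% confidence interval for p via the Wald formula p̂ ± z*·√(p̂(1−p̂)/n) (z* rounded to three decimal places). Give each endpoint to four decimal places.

(0.8918, 0.9544)

p̂ = 444/481 = 0.92308.
Standard error of p̂: √(0.071006/481) = √0.000147621 = 0.012150.
z* = 2.576 at the 99% level.
Margin of error: 2.576 × 0.012150 = 0.03130.
Interval: 0.92308 ± 0.03130 → (0.8918, 0.9544).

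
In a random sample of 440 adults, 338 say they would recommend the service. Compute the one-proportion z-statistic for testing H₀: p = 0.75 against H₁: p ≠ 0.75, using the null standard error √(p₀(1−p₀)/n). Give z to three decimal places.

z = 0.881

The sample proportion is 338/440 = 0.76818.
SE₀ = √(0.75·0.25/440) = 0.020643.
z = (0.76818 − 0.75)/0.020643 = 0.01818/0.020643 = 0.881.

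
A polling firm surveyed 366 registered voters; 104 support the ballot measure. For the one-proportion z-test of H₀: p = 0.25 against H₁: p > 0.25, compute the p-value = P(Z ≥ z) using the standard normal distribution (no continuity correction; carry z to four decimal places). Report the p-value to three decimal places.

p̂ = 104/366 = 0.28415.
Null standard error: √(0.25·0.75/366) = √0.000512295 = 0.022634.
Test statistic (full precision, shown to 4 dp): z = (104/366 − 0.25)/SE₀ ≈ 1.5089.
p-value = P(Z ≥ z) with z = 1.5089 → 0.066.

p-value = 0.066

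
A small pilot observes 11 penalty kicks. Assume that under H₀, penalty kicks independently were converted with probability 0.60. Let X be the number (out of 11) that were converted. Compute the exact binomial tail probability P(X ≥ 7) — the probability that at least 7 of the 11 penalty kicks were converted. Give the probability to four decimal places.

X ~ Binomial(n=11, p=0.60).
P(X ≥ 7) = Σ_{j=7}^{11} C(11,j)·0.60^j·0.40^{11−j}.
= 0.236490 + 0.177367 + 0.088684 + 0.026605 + 0.003628 = 0.5328.

P = 0.5328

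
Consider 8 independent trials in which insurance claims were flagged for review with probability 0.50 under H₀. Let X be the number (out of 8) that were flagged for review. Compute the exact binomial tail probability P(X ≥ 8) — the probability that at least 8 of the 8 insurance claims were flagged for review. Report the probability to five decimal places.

P = 0.00391

X is binomial with n = 8 and p = 0.50.
P(X ≥ 8) = C(8,8)·0.50^8·0.50^0.
= 0.003906 = 0.00391.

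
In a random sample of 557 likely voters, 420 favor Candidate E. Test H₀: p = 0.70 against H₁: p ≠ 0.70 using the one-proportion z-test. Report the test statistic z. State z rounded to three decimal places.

z = 2.783

Sample proportion p̂ = 420/557 = 0.75404.
Null standard error: √(0.70·0.30/557) = √0.000377020 = 0.019417.
Test statistic: z = 0.05404/0.019417 = 2.783.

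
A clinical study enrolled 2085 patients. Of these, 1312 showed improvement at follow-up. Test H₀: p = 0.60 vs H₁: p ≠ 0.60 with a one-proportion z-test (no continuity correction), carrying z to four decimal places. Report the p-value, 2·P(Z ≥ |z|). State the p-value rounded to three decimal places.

With x = 1312 successes in n = 2085, p̂ = 0.62926.
SE₀ = √(0.60·0.40/2085) = 0.010729.
Test statistic (full precision, shown to 4 dp): z = (1312/2085 − 0.60)/SE₀ ≈ 2.7269.
From the standard normal, 2·P(Z ≥ |z|) = 0.006.

p-value = 0.006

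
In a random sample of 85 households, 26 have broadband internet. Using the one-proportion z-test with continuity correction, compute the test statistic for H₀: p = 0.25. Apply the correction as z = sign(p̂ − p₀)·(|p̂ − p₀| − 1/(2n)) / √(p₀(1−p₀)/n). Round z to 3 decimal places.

z = 1.065

With x = 26 successes in n = 85, p̂ = 0.30588. p̂ − p₀ = 0.055882.
1/(2n) = 0.005882.
Corrected numerator: |0.055882| − 0.005882 = 0.050000.
Under H₀, SE = √(p₀(1−p₀)/n) = √(0.25·0.75/85) = √0.002205882 = 0.046967.
z = (+)0.050000/0.046967 = 1.065.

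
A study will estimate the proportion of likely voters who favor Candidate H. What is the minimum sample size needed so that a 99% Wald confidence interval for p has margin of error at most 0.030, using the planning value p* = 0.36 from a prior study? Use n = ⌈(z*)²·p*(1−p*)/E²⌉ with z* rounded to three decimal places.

n = 1699

The 99% critical value is z* = 2.576.
p*(1−p*) = 0.2304.
Required n before rounding: 6.635776 × 0.2304 / 0.030² = 1698.759.
⌈1698.759⌉ = 1699.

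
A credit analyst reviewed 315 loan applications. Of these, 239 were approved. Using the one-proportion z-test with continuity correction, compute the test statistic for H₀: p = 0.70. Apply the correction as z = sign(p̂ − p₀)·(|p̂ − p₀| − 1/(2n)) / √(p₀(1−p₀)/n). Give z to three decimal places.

Sample proportion p̂ = 239/315 = 0.75873. p̂ − p₀ = 0.058730.
1/(2n) = 0.001587.
Corrected numerator: |0.058730| − 0.001587 = 0.057143.
SE₀ = √(0.70·0.30/315) = 0.025820.
z = +0.057143/0.025820 = 2.213.

z = 2.213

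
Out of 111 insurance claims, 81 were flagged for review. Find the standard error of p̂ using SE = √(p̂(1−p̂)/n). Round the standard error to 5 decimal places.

SE = 0.04215

p̂ = 81/111 = 0.72973.
p̂(1−p̂) = 0.72973·0.27027 = 0.197224.
SE = √(0.197224/111) = 0.04215.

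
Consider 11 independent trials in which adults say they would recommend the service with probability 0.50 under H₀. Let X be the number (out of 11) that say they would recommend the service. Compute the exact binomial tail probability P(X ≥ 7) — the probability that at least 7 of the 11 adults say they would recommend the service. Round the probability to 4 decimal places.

P = 0.2744

X ~ Binomial(n=11, p=0.50).
P(X ≥ 7) = Σ_{j=7}^{11} C(11,j)·0.50^j·0.50^{11−j}.
= 0.161133 + 0.080566 + 0.026855 + 0.005371 + 0.000488 = 0.2744.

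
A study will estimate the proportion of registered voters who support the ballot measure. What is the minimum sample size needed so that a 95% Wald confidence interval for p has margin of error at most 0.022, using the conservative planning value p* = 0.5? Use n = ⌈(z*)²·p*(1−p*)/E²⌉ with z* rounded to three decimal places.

For 95% confidence, z* = 1.960.
p*(1−p*) = 0.50·0.50 = 0.2500.
Required n before rounding: 3.841600 × 0.2500 / 0.022² = 1984.298.
⌈1984.298⌉ = 1985.

n = 1985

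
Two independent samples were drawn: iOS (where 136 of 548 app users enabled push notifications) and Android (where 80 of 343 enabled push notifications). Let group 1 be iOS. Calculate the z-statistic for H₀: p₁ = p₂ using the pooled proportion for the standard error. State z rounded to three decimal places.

z = 0.506

Sample proportions: p̂₁ = 136/548 = 0.24818 and p̂₂ = 80/343 = 0.23324.
Pooling: p̂ = 216/891 = 0.24242.
SE = √[p̂(1−p̂)(1/n₁+1/n₂)] = √[0.24242·0.75758·(1/548+1/343)] ≈ 0.029505.
z = 0.01494/0.029505 = 0.506.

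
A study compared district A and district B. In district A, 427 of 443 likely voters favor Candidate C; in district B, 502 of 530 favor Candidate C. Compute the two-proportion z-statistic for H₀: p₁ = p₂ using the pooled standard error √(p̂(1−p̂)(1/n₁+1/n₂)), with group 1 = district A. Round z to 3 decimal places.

Sample proportions: p̂₁ = 427/443 = 0.96388 and p̂₂ = 502/530 = 0.94717.
Pooled p̂ = (427+502)/(443+530) = 929/973 = 0.95478.
Pooled SE = √[0.0431760·0.00414413] ≈ 0.013376.
z = 0.01671/0.013376 = 1.249.

z = 1.249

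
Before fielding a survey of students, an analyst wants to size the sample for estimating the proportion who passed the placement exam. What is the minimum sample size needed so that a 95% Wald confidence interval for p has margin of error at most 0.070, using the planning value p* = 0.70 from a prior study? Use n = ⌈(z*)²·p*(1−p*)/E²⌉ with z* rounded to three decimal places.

n = 165

The 95% critical value is z* = 1.960.
p*(1−p*) = 0.2100.
Required n before rounding: 3.841600 × 0.2100 / 0.070² = 164.640.
⌈164.640⌉ = 165.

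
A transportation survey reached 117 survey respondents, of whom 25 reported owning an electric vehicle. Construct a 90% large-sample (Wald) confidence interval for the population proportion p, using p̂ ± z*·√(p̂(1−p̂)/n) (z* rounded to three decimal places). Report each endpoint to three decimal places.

(0.151, 0.276)

With x = 25 successes in n = 117, p̂ = 0.21368.
SE(p̂) = √(0.21368·0.78632/117) = 0.037895.
The 90% critical value is z* = 1.645.
Margin = 1.645·0.037895 = 0.06234.
Interval: 0.21368 ± 0.06234 → (0.151, 0.276).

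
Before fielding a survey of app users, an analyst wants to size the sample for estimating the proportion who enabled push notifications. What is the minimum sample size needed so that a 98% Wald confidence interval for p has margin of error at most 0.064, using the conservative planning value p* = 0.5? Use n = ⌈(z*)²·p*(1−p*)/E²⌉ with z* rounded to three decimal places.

n = 331

The 98% critical value is z* = 2.326.
p*(1−p*) = 0.50·0.50 = 0.2500.
Required n before rounding: 5.410276 × 0.2500 / 0.064² = 330.217.
⌈330.217⌉ = 331.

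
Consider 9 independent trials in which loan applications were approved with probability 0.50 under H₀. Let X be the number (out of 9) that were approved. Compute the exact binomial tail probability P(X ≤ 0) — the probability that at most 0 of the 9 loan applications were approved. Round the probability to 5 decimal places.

X is binomial with n = 9 and p = 0.50.
P(X ≤ 0) = C(9,0)·0.50^0·0.50^9.
= 0.001953 = 0.00195.

P = 0.00195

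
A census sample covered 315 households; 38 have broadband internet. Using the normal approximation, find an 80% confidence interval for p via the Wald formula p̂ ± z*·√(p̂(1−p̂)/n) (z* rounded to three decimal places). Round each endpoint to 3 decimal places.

(0.097, 0.144)

With x = 38 successes in n = 315, p̂ = 0.12063.
Standard error of p̂: √(0.106082/315) = √0.000336769 = 0.018351.
z* = 1.282 at the 80% level.
Margin = 1.282·0.018351 = 0.02353.
CI: 0.12063 ± 0.02353 = (0.097, 0.144).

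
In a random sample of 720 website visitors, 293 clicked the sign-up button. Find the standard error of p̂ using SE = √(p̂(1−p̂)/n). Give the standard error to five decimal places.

SE = 0.01831

The sample proportion is 293/720 = 0.40694.
p̂(1−p̂) = 0.40694·0.59306 = 0.241340.
Dividing by n and taking the root: √0.000335194 = 0.01831.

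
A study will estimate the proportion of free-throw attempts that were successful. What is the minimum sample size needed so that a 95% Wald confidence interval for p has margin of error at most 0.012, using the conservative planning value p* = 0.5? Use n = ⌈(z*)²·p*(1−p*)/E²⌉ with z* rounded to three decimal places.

n = 6670

z* = 1.960 at the 95% level.
p*(1−p*) = 0.50·0.50 = 0.2500.
(z*)²·p*(1−p*)/E² = 3.841600·0.2500/0.000144 = 6669.444.
Rounding up, n = 6670.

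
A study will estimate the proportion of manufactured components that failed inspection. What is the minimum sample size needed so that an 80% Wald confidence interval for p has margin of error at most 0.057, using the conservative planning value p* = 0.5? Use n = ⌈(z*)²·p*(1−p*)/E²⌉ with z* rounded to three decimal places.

z* = 1.282 at the 80% level.
p*(1−p*) = 0.2500.
(z*)²·p*(1−p*)/E² = 1.643524·0.2500/0.003249 = 126.464.
⌈126.464⌉ = 127.

n = 127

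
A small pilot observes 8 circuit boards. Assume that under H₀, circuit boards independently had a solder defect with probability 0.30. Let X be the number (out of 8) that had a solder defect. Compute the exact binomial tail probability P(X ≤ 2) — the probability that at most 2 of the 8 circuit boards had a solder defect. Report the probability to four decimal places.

X is binomial with n = 8 and p = 0.30.
P(X ≤ 2) = C(8,0)·0.30^0·0.70^8 + C(8,1)·0.30^1·0.70^7 + C(8,2)·0.30^2·0.70^6.
= 0.057648 + 0.197650 + 0.296475 = 0.5518.

P = 0.5518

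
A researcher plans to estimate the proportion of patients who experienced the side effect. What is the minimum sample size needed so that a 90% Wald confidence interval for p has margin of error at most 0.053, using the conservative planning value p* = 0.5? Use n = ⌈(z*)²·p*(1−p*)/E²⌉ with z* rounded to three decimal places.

The 90% critical value is z* = 1.645.
p*(1−p*) = 0.2500.
Required n before rounding: 2.706025 × 0.2500 / 0.053² = 240.835.
Rounding up, n = 241.

n = 241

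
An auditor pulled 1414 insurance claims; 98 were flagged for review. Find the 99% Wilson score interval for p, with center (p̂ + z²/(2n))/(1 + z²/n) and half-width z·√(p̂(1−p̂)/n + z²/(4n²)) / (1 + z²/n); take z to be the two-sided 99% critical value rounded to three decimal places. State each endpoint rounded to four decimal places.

Here p̂ = 98/1414 = 0.06931 and z = 2.576 (z² = 6.635776).
1 + z²/n = 1.004693.
Center = (0.06931 + 0.002346)/1.004693 = 0.07132.
Radicand: p̂(1−p̂)/n + z²/(4n²) = 0.000045618 + 0.000000830 = 0.000046448.
Half-width = z·√(radicand)/denom = 2.576·0.006815/1.004693 = 0.01747.
Interval: 0.07132 ± 0.01747 → (0.0538, 0.0888).

(0.0538, 0.0888)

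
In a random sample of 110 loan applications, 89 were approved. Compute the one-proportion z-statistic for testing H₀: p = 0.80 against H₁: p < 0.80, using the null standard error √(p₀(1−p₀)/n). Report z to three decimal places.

Sample proportion p̂ = 89/110 = 0.80909.
Null standard error: √(0.80·0.20/110) = √0.001454545 = 0.038139.
z = (p̂ − p₀)/SE = (0.80909 − 0.80)/0.038139 = 0.238.

z = 0.238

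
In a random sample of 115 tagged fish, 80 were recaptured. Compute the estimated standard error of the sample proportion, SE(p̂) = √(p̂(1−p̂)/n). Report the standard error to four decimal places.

p̂ = 80/115 = 0.69565.
p̂(1−p̂) = 0.69565·0.30435 = 0.211721.
Dividing by n and taking the root: √0.001841052 = 0.0429.

SE = 0.0429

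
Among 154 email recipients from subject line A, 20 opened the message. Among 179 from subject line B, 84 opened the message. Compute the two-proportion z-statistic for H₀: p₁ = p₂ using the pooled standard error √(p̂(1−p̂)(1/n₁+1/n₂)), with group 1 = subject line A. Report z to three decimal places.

Sample proportions: p̂₁ = 20/154 = 0.12987 and p̂₂ = 84/179 = 0.46927.
Pooling: p̂ = 104/333 = 0.31231.
Pooled SE = √[0.2147733·0.01208010] ≈ 0.050936.
z = -0.33940/0.050936 = -6.663.

z = -6.663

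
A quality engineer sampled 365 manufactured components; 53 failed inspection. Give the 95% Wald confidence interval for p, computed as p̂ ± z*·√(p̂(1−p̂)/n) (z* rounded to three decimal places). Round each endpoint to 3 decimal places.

The sample proportion is 53/365 = 0.14521.
Standard error of p̂: √(0.124121/365) = √0.000340057 = 0.018441.
The 95% critical value is z* = 1.960.
Margin of error: 1.960 × 0.018441 = 0.03614.
So the interval runs from 0.109 to 0.181.

(0.109, 0.181)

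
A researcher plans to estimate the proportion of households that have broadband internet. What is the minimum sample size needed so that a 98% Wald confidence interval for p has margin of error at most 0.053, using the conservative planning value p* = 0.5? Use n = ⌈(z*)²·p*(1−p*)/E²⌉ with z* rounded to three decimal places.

For 98% confidence, z* = 2.326.
p*(1−p*) = 0.2500.
Required n before rounding: 5.410276 × 0.2500 / 0.053² = 481.513.
⌈481.513⌉ = 482.

n = 482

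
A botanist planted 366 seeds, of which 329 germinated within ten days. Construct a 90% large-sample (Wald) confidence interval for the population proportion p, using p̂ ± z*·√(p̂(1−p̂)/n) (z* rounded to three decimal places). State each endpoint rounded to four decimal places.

With x = 329 successes in n = 366, p̂ = 0.89891.
SE = √(p̂(1−p̂)/n) = √(0.090873/366) = 0.015757.
For 90% confidence, z* = 1.645.
Margin of error: 1.645 × 0.015757 = 0.02592.
CI: 0.89891 ± 0.02592 = (0.8730, 0.9248).

(0.8730, 0.9248)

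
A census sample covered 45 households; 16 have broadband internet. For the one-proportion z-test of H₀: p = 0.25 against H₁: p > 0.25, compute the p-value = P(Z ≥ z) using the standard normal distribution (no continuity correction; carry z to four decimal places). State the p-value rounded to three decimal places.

The sample proportion is 16/45 = 0.35556.
Under H₀, SE = √(p₀(1−p₀)/n) = √(0.25·0.75/45) = √0.004166667 = 0.064550.
Test statistic (full precision, shown to 4 dp): z = (16/45 − 0.25)/SE₀ ≈ 1.6353.
p-value = P(Z ≥ z) with z = 1.6353 → 0.051.

p-value = 0.051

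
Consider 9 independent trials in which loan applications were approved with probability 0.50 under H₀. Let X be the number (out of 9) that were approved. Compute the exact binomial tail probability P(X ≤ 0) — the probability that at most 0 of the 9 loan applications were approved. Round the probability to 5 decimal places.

X ~ Binomial(n=9, p=0.50).
P(X ≤ 0) = C(9,0)·0.50^0·0.50^9.
= 0.001953 = 0.00195.

P = 0.00195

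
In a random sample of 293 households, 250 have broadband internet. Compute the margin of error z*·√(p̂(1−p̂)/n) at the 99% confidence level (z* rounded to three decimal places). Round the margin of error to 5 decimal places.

With x = 250 successes in n = 293, p̂ = 0.85324.
Standard error of p̂: √(0.125220/293) = √0.000427372 = 0.020673.
For 99% confidence, z* = 2.576.
Margin of error = z*·SE = 2.576 × 0.020673 = 0.05325.

ME = 0.05325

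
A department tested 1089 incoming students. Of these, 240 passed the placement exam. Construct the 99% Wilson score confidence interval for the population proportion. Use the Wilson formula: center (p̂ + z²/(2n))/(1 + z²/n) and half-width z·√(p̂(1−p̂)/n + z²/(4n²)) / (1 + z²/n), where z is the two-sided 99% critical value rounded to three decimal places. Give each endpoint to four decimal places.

(0.1898, 0.2544)

Here p̂ = 240/1089 = 0.22039 and z = 2.576 (z² = 6.635776).
1 + z²/n = 1.006093.
Center = (0.22039 + 0.003047)/1.006093 = 0.22208.
Radicand: p̂(1−p̂)/n + z²/(4n²) = 0.000157774 + 0.000001399 = 0.000159173.
Half-width = 2.576·√0.000159173/1.006093 = 0.03230.
CI: 0.22208 ± 0.03230 = (0.1898, 0.2544).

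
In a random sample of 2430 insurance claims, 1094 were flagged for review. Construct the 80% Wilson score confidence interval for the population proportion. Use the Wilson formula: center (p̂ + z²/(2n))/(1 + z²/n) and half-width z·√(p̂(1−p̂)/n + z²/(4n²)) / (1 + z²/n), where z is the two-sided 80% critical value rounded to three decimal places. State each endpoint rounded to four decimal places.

(0.4373, 0.4632)

p̂ = 1094/2430 = 0.45021; z = 1.282, so z² = 1.643524.
Denominator 1 + z²/n = 1 + 1.643524/2430 = 1.000676.
Center = (0.45021 + 0.000338)/1.000676 = 0.45024.
Radicand: p̂(1−p̂)/n + z²/(4n²) = 0.000101860 + 0.000000070 = 0.000101930.
Half-width = z·√(radicand)/denom = 1.282·0.010096/1.000676 = 0.01293.
Interval: 0.45024 ± 0.01293 → (0.4373, 0.4632).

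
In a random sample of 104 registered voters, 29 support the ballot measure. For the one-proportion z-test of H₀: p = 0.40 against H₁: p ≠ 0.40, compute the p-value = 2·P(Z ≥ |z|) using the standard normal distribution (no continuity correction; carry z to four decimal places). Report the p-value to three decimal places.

The sample proportion is 29/104 = 0.27885.
SE₀ = √(0.40·0.60/104) = 0.048038.
Test statistic (full precision, shown to 4 dp): z = (29/104 − 0.40)/SE₀ ≈ -2.5220.
From the standard normal, 2·P(Z ≥ |z|) = 0.012.

p-value = 0.012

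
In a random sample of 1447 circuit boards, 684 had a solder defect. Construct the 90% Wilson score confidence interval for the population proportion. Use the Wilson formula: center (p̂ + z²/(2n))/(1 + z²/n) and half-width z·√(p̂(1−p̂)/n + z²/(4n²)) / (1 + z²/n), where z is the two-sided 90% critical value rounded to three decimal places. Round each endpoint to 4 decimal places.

(0.4512, 0.4943)

Here p̂ = 684/1447 = 0.47270 and z = 1.645 (z² = 2.706025).
1 + z²/n = 1.001870.
Adjusted center: (0.47270 + z²/(2n))/1.001870 = 0.47275.
Radicand: p̂(1−p̂)/n + z²/(4n²) = 0.000172256 + 0.000000323 = 0.000172579.
Half-width = 1.645·√0.000172579/1.001870 = 0.02157.
CI: 0.47275 ± 0.02157 = (0.4512, 0.4943).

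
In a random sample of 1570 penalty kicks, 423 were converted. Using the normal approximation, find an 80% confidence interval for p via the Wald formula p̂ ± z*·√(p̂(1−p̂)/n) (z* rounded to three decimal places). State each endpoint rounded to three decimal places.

p̂ = 423/1570 = 0.26943.
Standard error of p̂: √(0.196836/1570) = √0.000125373 = 0.011197.
The 80% critical value is z* = 1.282.
Margin of error: 1.282 × 0.011197 = 0.01435.
Interval: 0.26943 ± 0.01435 → (0.255, 0.284).

(0.255, 0.284)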